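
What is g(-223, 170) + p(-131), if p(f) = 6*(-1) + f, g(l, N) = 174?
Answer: 37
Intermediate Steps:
p(f) = -6 + f
g(-223, 170) + p(-131) = 174 + (-6 - 131) = 174 - 137 = 37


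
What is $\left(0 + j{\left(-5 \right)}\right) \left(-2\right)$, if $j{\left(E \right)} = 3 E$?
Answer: $30$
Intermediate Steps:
$\left(0 + j{\left(-5 \right)}\right) \left(-2\right) = \left(0 + 3 \left(-5\right)\right) \left(-2\right) = \left(0 - 15\right) \left(-2\right) = \left(-15\right) \left(-2\right) = 30$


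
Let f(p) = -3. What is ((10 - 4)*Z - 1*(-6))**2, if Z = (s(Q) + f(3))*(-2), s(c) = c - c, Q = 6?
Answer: 1764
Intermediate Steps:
s(c) = 0
Z = 6 (Z = (0 - 3)*(-2) = -3*(-2) = 6)
((10 - 4)*Z - 1*(-6))**2 = ((10 - 4)*6 - 1*(-6))**2 = (6*6 + 6)**2 = (36 + 6)**2 = 42**2 = 1764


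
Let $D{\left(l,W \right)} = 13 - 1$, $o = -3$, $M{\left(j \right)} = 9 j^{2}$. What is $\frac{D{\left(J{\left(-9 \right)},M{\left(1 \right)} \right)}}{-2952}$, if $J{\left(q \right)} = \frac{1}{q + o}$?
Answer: $- \frac{1}{246} \approx -0.004065$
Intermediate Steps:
$J{\left(q \right)} = \frac{1}{-3 + q}$ ($J{\left(q \right)} = \frac{1}{q - 3} = \frac{1}{-3 + q}$)
$D{\left(l,W \right)} = 12$
$\frac{D{\left(J{\left(-9 \right)},M{\left(1 \right)} \right)}}{-2952} = \frac{12}{-2952} = 12 \left(- \frac{1}{2952}\right) = - \frac{1}{246}$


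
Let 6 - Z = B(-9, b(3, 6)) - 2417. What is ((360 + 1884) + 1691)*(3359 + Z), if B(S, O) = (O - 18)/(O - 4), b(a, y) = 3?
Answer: 22693145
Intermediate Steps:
B(S, O) = (-18 + O)/(-4 + O)
Z = 2408 (Z = 6 - ((-18 + 3)/(-4 + 3) - 2417) = 6 - (-15/(-1) - 2417) = 6 - (-1*(-15) - 2417) = 6 - (15 - 2417) = 6 - 1*(-2402) = 6 + 2402 = 2408)
((360 + 1884) + 1691)*(3359 + Z) = ((360 + 1884) + 1691)*(3359 + 2408) = (2244 + 1691)*5767 = 3935*5767 = 22693145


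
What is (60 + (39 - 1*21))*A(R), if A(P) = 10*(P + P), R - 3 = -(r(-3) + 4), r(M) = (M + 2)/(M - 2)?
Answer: -1872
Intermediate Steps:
r(M) = (2 + M)/(-2 + M)
R = -6/5 (R = 3 - ((2 - 3)/(-2 - 3) + 4) = 3 - (-1/(-5) + 4) = 3 - (-1/5*(-1) + 4) = 3 - (1/5 + 4) = 3 - 1*21/5 = 3 - 21/5 = -6/5 ≈ -1.2000)
A(P) = 20*P (A(P) = 10*(2*P) = 20*P)
(60 + (39 - 1*21))*A(R) = (60 + (39 - 1*21))*(20*(-6/5)) = (60 + (39 - 21))*(-24) = (60 + 18)*(-24) = 78*(-24) = -1872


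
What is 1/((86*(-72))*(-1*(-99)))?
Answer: -1/613008 ≈ -1.6313e-6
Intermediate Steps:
1/((86*(-72))*(-1*(-99))) = 1/(-6192*99) = 1/(-613008) = -1/613008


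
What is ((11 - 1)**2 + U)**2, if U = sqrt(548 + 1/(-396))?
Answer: (6600 + sqrt(2387077))**2/4356 ≈ 15230.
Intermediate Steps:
U = sqrt(2387077)/66 (U = sqrt(548 - 1/396) = sqrt(217007/396) = sqrt(2387077)/66 ≈ 23.409)
((11 - 1)**2 + U)**2 = ((11 - 1)**2 + sqrt(2387077)/66)**2 = (10**2 + sqrt(2387077)/66)**2 = (100 + sqrt(2387077)/66)**2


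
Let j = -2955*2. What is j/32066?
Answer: -2955/16033 ≈ -0.18431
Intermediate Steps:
j = -5910
j/32066 = -5910/32066 = -5910*1/32066 = -2955/16033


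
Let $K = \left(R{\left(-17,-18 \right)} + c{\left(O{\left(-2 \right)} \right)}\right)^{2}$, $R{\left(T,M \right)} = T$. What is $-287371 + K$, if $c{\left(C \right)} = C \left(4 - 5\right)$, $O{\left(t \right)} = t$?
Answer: $-287146$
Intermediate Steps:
$c{\left(C \right)} = - C$ ($c{\left(C \right)} = C \left(-1\right) = - C$)
$K = 225$ ($K = \left(-17 - -2\right)^{2} = \left(-17 + 2\right)^{2} = \left(-15\right)^{2} = 225$)
$-287371 + K = -287371 + 225 = -287146$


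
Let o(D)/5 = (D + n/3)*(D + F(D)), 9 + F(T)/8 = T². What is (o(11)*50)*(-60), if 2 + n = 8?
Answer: -176865000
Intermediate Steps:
n = 6 (n = -2 + 8 = 6)
F(T) = -72 + 8*T²
o(D) = 5*(2 + D)*(-72 + D + 8*D²) (o(D) = 5*((D + 6/3)*(D + (-72 + 8*D²))) = 5*((D + 6*(⅓))*(-72 + D + 8*D²)) = 5*((D + 2)*(-72 + D + 8*D²)) = 5*((2 + D)*(-72 + D + 8*D²)) = 5*(2 + D)*(-72 + D + 8*D²))
(o(11)*50)*(-60) = ((-720 - 350*11 + 40*11³ + 85*11²)*50)*(-60) = ((-720 - 3850 + 40*1331 + 85*121)*50)*(-60) = ((-720 - 3850 + 53240 + 10285)*50)*(-60) = (58955*50)*(-60) = 2947750*(-60) = -176865000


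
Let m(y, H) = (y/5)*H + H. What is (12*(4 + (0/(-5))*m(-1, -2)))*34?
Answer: 1632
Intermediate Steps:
m(y, H) = H + H*y/5 (m(y, H) = (y/5)*H + H = H*y/5 + H = H + H*y/5)
(12*(4 + (0/(-5))*m(-1, -2)))*34 = (12*(4 + (0/(-5))*((1/5)*(-2)*(5 - 1))))*34 = (12*(4 + (0*(-1/5))*((1/5)*(-2)*4)))*34 = (12*(4 + 0*(-8/5)))*34 = (12*(4 + 0))*34 = (12*4)*34 = 48*34 = 1632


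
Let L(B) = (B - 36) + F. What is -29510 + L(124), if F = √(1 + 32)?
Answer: -29422 + √33 ≈ -29416.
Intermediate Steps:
F = √33 ≈ 5.7446
L(B) = -36 + B + √33 (L(B) = (B - 36) + √33 = (-36 + B) + √33 = -36 + B + √33)
-29510 + L(124) = -29510 + (-36 + 124 + √33) = -29510 + (88 + √33) = -29422 + √33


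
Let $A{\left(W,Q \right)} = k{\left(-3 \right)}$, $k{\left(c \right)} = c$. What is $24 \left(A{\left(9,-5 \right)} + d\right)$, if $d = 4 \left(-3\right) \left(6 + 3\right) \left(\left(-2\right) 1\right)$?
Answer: $5112$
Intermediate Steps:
$A{\left(W,Q \right)} = -3$
$d = 216$ ($d = \left(-12\right) 9 \left(-2\right) = \left(-108\right) \left(-2\right) = 216$)
$24 \left(A{\left(9,-5 \right)} + d\right) = 24 \left(-3 + 216\right) = 24 \cdot 213 = 5112$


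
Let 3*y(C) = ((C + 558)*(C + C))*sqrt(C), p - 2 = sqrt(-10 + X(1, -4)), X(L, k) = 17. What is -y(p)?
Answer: 2*(2 + sqrt(7))**(3/2)*(-560 - sqrt(7))/3 ≈ -3756.0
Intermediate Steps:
p = 2 + sqrt(7) (p = 2 + sqrt(-10 + 17) = 2 + sqrt(7) ≈ 4.6458)
y(C) = 2*C**(3/2)*(558 + C)/3 (y(C) = (((C + 558)*(C + C))*sqrt(C))/3 = (((558 + C)*(2*C))*sqrt(C))/3 = ((2*C*(558 + C))*sqrt(C))/3 = (2*C**(3/2)*(558 + C))/3 = 2*C**(3/2)*(558 + C)/3)
-y(p) = -2*(2 + sqrt(7))**(3/2)*(558 + (2 + sqrt(7)))/3 = -2*(2 + sqrt(7))**(3/2)*(560 + sqrt(7))/3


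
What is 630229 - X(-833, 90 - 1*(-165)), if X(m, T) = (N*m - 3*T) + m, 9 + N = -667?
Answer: 68719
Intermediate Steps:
N = -676 (N = -9 - 667 = -676)
X(m, T) = -675*m - 3*T (X(m, T) = (-676*m - 3*T) + m = -675*m - 3*T)
630229 - X(-833, 90 - 1*(-165)) = 630229 - (-675*(-833) - 3*(90 - 1*(-165))) = 630229 - (562275 - 3*(90 + 165)) = 630229 - (562275 - 3*255) = 630229 - (562275 - 765) = 630229 - 1*561510 = 630229 - 561510 = 68719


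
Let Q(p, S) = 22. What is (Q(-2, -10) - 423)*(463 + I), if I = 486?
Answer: -380549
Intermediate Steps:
(Q(-2, -10) - 423)*(463 + I) = (22 - 423)*(463 + 486) = -401*949 = -380549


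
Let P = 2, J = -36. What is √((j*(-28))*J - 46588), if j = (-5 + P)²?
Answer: 2*I*√9379 ≈ 193.69*I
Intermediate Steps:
j = 9 (j = (-5 + 2)² = (-3)² = 9)
√((j*(-28))*J - 46588) = √((9*(-28))*(-36) - 46588) = √(-252*(-36) - 46588) = √(9072 - 46588) = √(-37516) = 2*I*√9379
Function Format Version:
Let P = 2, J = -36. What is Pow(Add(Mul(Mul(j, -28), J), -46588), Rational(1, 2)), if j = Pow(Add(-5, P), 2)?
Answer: Mul(2, I, Pow(9379, Rational(1, 2))) ≈ Mul(193.69, I)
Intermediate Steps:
j = 9 (j = Pow(Add(-5, 2), 2) = Pow(-3, 2) = 9)
Pow(Add(Mul(Mul(j, -28), J), -46588), Rational(1, 2)) = Pow(Add(Mul(Mul(9, -28), -36), -46588), Rational(1, 2)) = Pow(Add(Mul(-252, -36), -46588), Rational(1, 2)) = Pow(Add(9072, -46588), Rational(1, 2)) = Pow(-37516, Rational(1, 2)) = Mul(2, I, Pow(9379, Rational(1, 2)))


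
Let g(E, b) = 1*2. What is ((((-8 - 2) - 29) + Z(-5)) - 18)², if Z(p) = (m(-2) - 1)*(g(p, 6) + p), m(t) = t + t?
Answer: 1764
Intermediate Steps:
g(E, b) = 2
m(t) = 2*t
Z(p) = -10 - 5*p (Z(p) = (2*(-2) - 1)*(2 + p) = (-4 - 1)*(2 + p) = -5*(2 + p) = -10 - 5*p)
((((-8 - 2) - 29) + Z(-5)) - 18)² = ((((-8 - 2) - 29) + (-10 - 5*(-5))) - 18)² = (((-10 - 29) + (-10 + 25)) - 18)² = ((-39 + 15) - 18)² = (-24 - 18)² = (-42)² = 1764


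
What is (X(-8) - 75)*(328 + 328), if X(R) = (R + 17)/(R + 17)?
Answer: -48544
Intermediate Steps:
X(R) = 1 (X(R) = (17 + R)/(17 + R) = 1)
(X(-8) - 75)*(328 + 328) = (1 - 75)*(328 + 328) = -74*656 = -48544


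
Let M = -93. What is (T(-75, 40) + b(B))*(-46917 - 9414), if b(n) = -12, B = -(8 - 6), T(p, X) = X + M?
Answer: 3661515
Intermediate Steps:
T(p, X) = -93 + X (T(p, X) = X - 93 = -93 + X)
B = -2 (B = -1*2 = -2)
(T(-75, 40) + b(B))*(-46917 - 9414) = ((-93 + 40) - 12)*(-46917 - 9414) = (-53 - 12)*(-56331) = -65*(-56331) = 3661515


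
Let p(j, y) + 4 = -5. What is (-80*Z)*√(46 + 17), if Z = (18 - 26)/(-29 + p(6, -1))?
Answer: -960*√7/19 ≈ -133.68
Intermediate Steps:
p(j, y) = -9 (p(j, y) = -4 - 5 = -9)
Z = 4/19 (Z = (18 - 26)/(-29 - 9) = -8/(-38) = -8*(-1/38) = 4/19 ≈ 0.21053)
(-80*Z)*√(46 + 17) = (-80*4/19)*√(46 + 17) = -960*√7/19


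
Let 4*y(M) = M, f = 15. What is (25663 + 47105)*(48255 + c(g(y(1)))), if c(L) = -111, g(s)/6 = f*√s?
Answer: 3503342592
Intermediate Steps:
y(M) = M/4
g(s) = 90*√s (g(s) = 6*(15*√s) = 90*√s)
(25663 + 47105)*(48255 + c(g(y(1)))) = (25663 + 47105)*(48255 - 111) = 72768*48144 = 3503342592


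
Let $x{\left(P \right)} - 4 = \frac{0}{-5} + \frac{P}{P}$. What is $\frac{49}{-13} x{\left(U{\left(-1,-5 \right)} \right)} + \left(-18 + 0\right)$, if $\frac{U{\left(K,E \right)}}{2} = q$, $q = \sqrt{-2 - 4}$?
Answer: $- \frac{479}{13} \approx -36.846$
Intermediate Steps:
$q = i \sqrt{6}$ ($q = \sqrt{-6} = i \sqrt{6} \approx 2.4495 i$)
$U{\left(K,E \right)} = 2 i \sqrt{6}$
$x{\left(P \right)} = 5$ ($x{\left(P \right)} = 4 + \left(\frac{0}{-5} + \frac{P}{P}\right) = 4 + \left(0 \left(- \frac{1}{5}\right) + 1\right) = 4 + \left(0 + 1\right) = 4 + 1 = 5$)
$\frac{49}{-13} x{\left(U{\left(-1,-5 \right)} \right)} + \left(-18 + 0\right) = \frac{49}{-13} \cdot 5 + \left(-18 + 0\right) = 49 \left(- \frac{1}{13}\right) 5 - 18 = \left(- \frac{49}{13}\right) 5 - 18 = - \frac{245}{13} - 18 = - \frac{479}{13}$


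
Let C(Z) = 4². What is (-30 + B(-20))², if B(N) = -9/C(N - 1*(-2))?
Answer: 239121/256 ≈ 934.07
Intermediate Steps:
C(Z) = 16
B(N) = -9/16
(-30 + B(-20))² = (-30 - 9/16)² = (-489/16)² = 239121/256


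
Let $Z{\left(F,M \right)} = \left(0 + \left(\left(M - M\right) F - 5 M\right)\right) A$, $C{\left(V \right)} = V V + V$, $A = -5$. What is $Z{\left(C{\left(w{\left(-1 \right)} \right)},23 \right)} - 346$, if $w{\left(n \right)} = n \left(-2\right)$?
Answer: $229$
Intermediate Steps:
$w{\left(n \right)} = - 2 n$
$C{\left(V \right)} = V + V^{2}$ ($C{\left(V \right)} = V^{2} + V = V + V^{2}$)
$Z{\left(F,M \right)} = 25 M$ ($Z{\left(F,M \right)} = \left(0 + \left(\left(M - M\right) F - 5 M\right)\right) \left(-5\right) = \left(0 + \left(0 F - 5 M\right)\right) \left(-5\right) = \left(0 + \left(0 - 5 M\right)\right) \left(-5\right) = \left(0 - 5 M\right) \left(-5\right) = - 5 M \left(-5\right) = 25 M$)
$Z{\left(C{\left(w{\left(-1 \right)} \right)},23 \right)} - 346 = 25 \cdot 23 - 346 = 575 - 346 = 229$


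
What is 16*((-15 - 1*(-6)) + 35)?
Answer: 416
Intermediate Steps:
16*((-15 - 1*(-6)) + 35) = 16*((-15 + 6) + 35) = 16*(-9 + 35) = 16*26 = 416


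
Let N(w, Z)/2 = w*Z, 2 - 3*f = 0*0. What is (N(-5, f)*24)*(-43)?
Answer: 6880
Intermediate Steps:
f = ⅔ (f = ⅔ - 0*0 = ⅔ - ⅓*0 = ⅔ + 0 = ⅔ ≈ 0.66667)
N(w, Z) = 2*Z*w (N(w, Z) = 2*(w*Z) = 2*(Z*w) = 2*Z*w)
(N(-5, f)*24)*(-43) = ((2*(⅔)*(-5))*24)*(-43) = -20/3*24*(-43) = -160*(-43) = 6880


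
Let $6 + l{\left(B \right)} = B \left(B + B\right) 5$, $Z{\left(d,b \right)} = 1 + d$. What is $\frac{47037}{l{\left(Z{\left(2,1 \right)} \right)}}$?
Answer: $\frac{15679}{28} \approx 559.96$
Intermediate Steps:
$l{\left(B \right)} = -6 + 10 B^{2}$ ($l{\left(B \right)} = -6 + B \left(B + B\right) 5 = -6 + B 2 B 5 = -6 + 2 B^{2} \cdot 5 = -6 + 10 B^{2}$)
$\frac{47037}{l{\left(Z{\left(2,1 \right)} \right)}} = \frac{47037}{-6 + 10 \left(1 + 2\right)^{2}} = \frac{47037}{-6 + 10 \cdot 3^{2}} = \frac{47037}{-6 + 10 \cdot 9} = \frac{47037}{-6 + 90} = \frac{47037}{84} = 47037 \cdot \frac{1}{84} = \frac{15679}{28}$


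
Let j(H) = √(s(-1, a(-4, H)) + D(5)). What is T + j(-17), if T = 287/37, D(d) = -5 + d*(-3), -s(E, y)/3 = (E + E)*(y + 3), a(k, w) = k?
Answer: 287/37 + I*√26 ≈ 7.7568 + 5.099*I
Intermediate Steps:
s(E, y) = -6*E*(3 + y) (s(E, y) = -3*(E + E)*(y + 3) = -3*2*E*(3 + y) = -6*E*(3 + y))
D(d) = -5 - 3*d
T = 287/37 (T = 287*(1/37) = 287/37 ≈ 7.7568)
j(H) = I*√26 (j(H) = √(-6*(-1)*(3 - 4) + (-5 - 3*5)) = √(-6*(-1)*(-1) + (-5 - 15)) = √(-6 - 20) = √(-26) = I*√26)
T + j(-17) = 287/37 + I*√26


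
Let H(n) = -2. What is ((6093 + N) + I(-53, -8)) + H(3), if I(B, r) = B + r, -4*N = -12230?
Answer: 18175/2 ≈ 9087.5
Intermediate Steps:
N = 6115/2 (N = -¼*(-12230) = 6115/2 ≈ 3057.5)
((6093 + N) + I(-53, -8)) + H(3) = ((6093 + 6115/2) + (-53 - 8)) - 2 = (18301/2 - 61) - 2 = 18179/2 - 2 = 18175/2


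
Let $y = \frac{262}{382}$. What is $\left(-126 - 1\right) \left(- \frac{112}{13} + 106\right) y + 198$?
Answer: $- \frac{20570808}{2483} \approx -8284.7$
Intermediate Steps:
$y = \frac{131}{191}$ ($y = 262 \cdot \frac{1}{382} = \frac{131}{191} \approx 0.68586$)
$\left(-126 - 1\right) \left(- \frac{112}{13} + 106\right) y + 198 = \left(-126 - 1\right) \left(- \frac{112}{13} + 106\right) \frac{131}{191} + 198 = - 127 \left(\left(-112\right) \frac{1}{13} + 106\right) \frac{131}{191} + 198 = - 127 \left(- \frac{112}{13} + 106\right) \frac{131}{191} + 198 = \left(-127\right) \frac{1266}{13} \cdot \frac{131}{191} + 198 = \left(- \frac{160782}{13}\right) \frac{131}{191} + 198 = - \frac{21062442}{2483} + 198 = - \frac{20570808}{2483}$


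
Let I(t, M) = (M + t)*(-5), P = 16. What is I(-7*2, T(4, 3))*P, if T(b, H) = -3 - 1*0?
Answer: 1360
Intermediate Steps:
T(b, H) = -3 (T(b, H) = -3 + 0 = -3)
I(t, M) = -5*M - 5*t
I(-7*2, T(4, 3))*P = (-5*(-3) - (-35)*2)*16 = (15 - 5*(-14))*16 = (15 + 70)*16 = 85*16 = 1360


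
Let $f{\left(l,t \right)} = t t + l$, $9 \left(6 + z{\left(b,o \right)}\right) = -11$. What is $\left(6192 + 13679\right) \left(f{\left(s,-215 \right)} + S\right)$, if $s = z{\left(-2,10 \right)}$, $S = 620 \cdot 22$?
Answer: $\frac{10704905120}{9} \approx 1.1894 \cdot 10^{9}$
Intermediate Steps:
$z{\left(b,o \right)} = - \frac{65}{9}$ ($z{\left(b,o \right)} = -6 + \frac{1}{9} \left(-11\right) = -6 - \frac{11}{9} = - \frac{65}{9}$)
$S = 13640$
$s = - \frac{65}{9} \approx -7.2222$
$f{\left(l,t \right)} = l + t^{2}$ ($f{\left(l,t \right)} = t^{2} + l = l + t^{2}$)
$\left(6192 + 13679\right) \left(f{\left(s,-215 \right)} + S\right) = \left(6192 + 13679\right) \left(\left(- \frac{65}{9} + \left(-215\right)^{2}\right) + 13640\right) = 19871 \left(\left(- \frac{65}{9} + 46225\right) + 13640\right) = 19871 \left(\frac{415960}{9} + 13640\right) = 19871 \cdot \frac{538720}{9} = \frac{10704905120}{9}$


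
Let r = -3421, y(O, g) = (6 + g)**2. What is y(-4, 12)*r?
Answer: -1108404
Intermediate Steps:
y(-4, 12)*r = (6 + 12)**2*(-3421) = 18**2*(-3421) = 324*(-3421) = -1108404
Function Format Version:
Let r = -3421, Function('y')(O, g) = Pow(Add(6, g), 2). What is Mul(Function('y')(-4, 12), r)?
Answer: -1108404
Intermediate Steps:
Mul(Function('y')(-4, 12), r) = Mul(Pow(Add(6, 12), 2), -3421) = Mul(Pow(18, 2), -3421) = Mul(324, -3421) = -1108404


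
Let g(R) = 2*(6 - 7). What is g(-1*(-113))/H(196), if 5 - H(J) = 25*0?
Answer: -2/5 ≈ -0.40000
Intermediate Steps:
g(R) = -2 (g(R) = 2*(-1) = -2)
H(J) = 5 (H(J) = 5 - 25*0 = 5 - 1*0 = 5 + 0 = 5)
g(-1*(-113))/H(196) = -2/5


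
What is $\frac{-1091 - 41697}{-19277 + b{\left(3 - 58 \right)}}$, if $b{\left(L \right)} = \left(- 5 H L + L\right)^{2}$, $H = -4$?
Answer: $- \frac{10697}{328687} \approx -0.032545$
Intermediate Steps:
$b{\left(L \right)} = 441 L^{2}$ ($b{\left(L \right)} = \left(\left(-5\right) \left(-4\right) L + L\right)^{2} = \left(20 L + L\right)^{2} = \left(21 L\right)^{2} = 441 L^{2}$)
$\frac{-1091 - 41697}{-19277 + b{\left(3 - 58 \right)}} = \frac{-1091 - 41697}{-19277 + 441 \left(3 - 58\right)^{2}} = - \frac{42788}{-19277 + 441 \left(-55\right)^{2}} = - \frac{42788}{-19277 + 441 \cdot 3025} = - \frac{42788}{-19277 + 1334025} = - \frac{42788}{1314748} = \left(-42788\right) \frac{1}{1314748} = - \frac{10697}{328687}$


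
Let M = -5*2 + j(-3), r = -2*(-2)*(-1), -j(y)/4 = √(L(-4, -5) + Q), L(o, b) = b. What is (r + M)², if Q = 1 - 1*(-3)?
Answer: 180 + 112*I ≈ 180.0 + 112.0*I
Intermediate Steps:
Q = 4 (Q = 1 + 3 = 4)
j(y) = -4*I (j(y) = -4*√(-5 + 4) = -4*I)
r = -4 (r = 4*(-1) = -4)
M = -10 - 4*I (M = -5*2 - 4*I = -10 - 4*I ≈ -10.0 - 4.0*I)
(r + M)² = (-4 + (-10 - 4*I))² = (-14 - 4*I)²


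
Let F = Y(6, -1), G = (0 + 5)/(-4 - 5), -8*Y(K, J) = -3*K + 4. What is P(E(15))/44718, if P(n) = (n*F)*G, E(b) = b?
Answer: -175/536616 ≈ -0.00032612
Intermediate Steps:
Y(K, J) = -½ + 3*K/8 (Y(K, J) = -(-3*K + 4)/8 = -(4 - 3*K)/8 = -½ + 3*K/8)
G = -5/9 (G = 5/(-9) = 5*(-⅑) = -5/9 ≈ -0.55556)
F = 7/4 (F = -½ + (3/8)*6 = -½ + 9/4 = 7/4 ≈ 1.7500)
P(n) = -35*n/36 (P(n) = (n*(7/4))*(-5/9) = (7*n/4)*(-5/9) = -35*n/36)
P(E(15))/44718 = -35/36*15/44718 = -175/12*1/44718 = -175/536616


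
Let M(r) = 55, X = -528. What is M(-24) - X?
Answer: 583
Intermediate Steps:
M(-24) - X = 55 - 1*(-528) = 55 + 528 = 583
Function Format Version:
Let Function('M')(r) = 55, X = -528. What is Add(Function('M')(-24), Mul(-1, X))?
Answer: 583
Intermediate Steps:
Add(Function('M')(-24), Mul(-1, X)) = Add(55, Mul(-1, -528)) = Add(55, 528) = 583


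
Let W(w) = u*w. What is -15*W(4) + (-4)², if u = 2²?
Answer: -224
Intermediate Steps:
u = 4
W(w) = 4*w
-15*W(4) + (-4)² = -60*4 + (-4)² = -15*16 + 16 = -240 + 16 = -224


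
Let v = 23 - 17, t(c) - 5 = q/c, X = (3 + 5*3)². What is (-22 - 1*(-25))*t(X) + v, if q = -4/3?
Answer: 1700/81 ≈ 20.988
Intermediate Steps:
X = 324 (X = (3 + 15)² = 18² = 324)
q = -4/3 (q = -4*⅓ = -4/3 ≈ -1.3333)
t(c) = 5 - 4/(3*c)
v = 6
(-22 - 1*(-25))*t(X) + v = (-22 - 1*(-25))*(5 - 4/3/324) + 6 = (-22 + 25)*(5 - 4/3*1/324) + 6 = 3*(5 - 1/243) + 6 = 3*(1214/243) + 6 = 1214/81 + 6 = 1700/81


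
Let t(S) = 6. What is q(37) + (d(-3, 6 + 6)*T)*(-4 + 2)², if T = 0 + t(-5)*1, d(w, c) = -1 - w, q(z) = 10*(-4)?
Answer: 8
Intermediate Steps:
q(z) = -40
T = 6 (T = 0 + 6*1 = 0 + 6 = 6)
q(37) + (d(-3, 6 + 6)*T)*(-4 + 2)² = -40 + ((-1 - 1*(-3))*6)*(-4 + 2)² = -40 + ((-1 + 3)*6)*(-2)² = -40 + (2*6)*4 = -40 + 12*4 = -40 + 48 = 8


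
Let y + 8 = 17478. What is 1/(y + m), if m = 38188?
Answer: 1/55658 ≈ 1.7967e-5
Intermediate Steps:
y = 17470 (y = -8 + 17478 = 17470)
1/(y + m) = 1/(17470 + 38188) = 1/55658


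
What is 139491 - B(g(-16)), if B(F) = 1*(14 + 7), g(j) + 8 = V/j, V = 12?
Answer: 139470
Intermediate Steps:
g(j) = -8 + 12/j
B(F) = 21 (B(F) = 1*21 = 21)
139491 - B(g(-16)) = 139491 - 1*21 = 139491 - 21 = 139470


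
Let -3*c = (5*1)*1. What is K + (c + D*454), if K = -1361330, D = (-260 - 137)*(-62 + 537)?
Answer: -260923145/3 ≈ -8.6974e+7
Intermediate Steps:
D = -188575 (D = -397*475 = -188575)
c = -5/3 (c = -5*1/3 = -5/3 ≈ -1.6667)
K + (c + D*454) = -1361330 + (-5/3 - 188575*454) = -1361330 + (-5/3 - 85613050) = -1361330 - 256839155/3 = -260923145/3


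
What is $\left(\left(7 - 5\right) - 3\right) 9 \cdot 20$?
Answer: $-180$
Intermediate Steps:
$\left(\left(7 - 5\right) - 3\right) 9 \cdot 20 = \left(2 - 3\right) 9 \cdot 20 = \left(-1\right) 9 \cdot 20 = \left(-9\right) 20 = -180$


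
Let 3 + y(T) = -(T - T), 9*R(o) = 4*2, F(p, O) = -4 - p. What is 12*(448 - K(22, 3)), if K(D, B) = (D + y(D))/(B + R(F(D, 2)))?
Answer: 186108/35 ≈ 5317.4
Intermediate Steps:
R(o) = 8/9 (R(o) = (4*2)/9 = (⅑)*8 = 8/9)
y(T) = -3 (y(T) = -3 - (T - T) = -3 - 1*0 = -3 + 0 = -3)
K(D, B) = (-3 + D)/(8/9 + B) (K(D, B) = (D - 3)/(B + 8/9) = (-3 + D)/(8/9 + B))
12*(448 - K(22, 3)) = 12*(448 - 9*(-3 + 22)/(8 + 9*3)) = 12*(448 - 9*19/(8 + 27)) = 12*(448 - 9*19/35) = 12*(448 - 1*171/35) = 12*(448 - 171/35) = 12*(15509/35) = 186108/35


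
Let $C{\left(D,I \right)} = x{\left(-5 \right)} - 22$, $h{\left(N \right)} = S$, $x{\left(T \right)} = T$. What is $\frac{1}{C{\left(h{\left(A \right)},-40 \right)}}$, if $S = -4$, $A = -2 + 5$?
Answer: $- \frac{1}{27} \approx -0.037037$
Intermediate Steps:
$A = 3$
$h{\left(N \right)} = -4$
$C{\left(D,I \right)} = -27$ ($C{\left(D,I \right)} = -5 - 22 = -27$)
$\frac{1}{C{\left(h{\left(A \right)},-40 \right)}} = \frac{1}{-27} = - \frac{1}{27}$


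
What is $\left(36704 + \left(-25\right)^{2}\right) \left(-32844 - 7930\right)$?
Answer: $-1522052646$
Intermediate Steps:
$\left(36704 + \left(-25\right)^{2}\right) \left(-32844 - 7930\right) = \left(36704 + 625\right) \left(-40774\right) = 37329 \left(-40774\right) = -1522052646$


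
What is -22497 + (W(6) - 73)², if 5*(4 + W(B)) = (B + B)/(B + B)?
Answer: -414969/25 ≈ -16599.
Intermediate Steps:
W(B) = -19/5 (W(B) = -4 + ((B + B)/(B + B))/5 = -4 + ((2*B)/((2*B)))/5 = -4 + ((2*B)*(1/(2*B)))/5 = -4 + (⅕)*1 = -4 + ⅕ = -19/5)
-22497 + (W(6) - 73)² = -22497 + (-19/5 - 73)² = -22497 + (-384/5)² = -22497 + 147456/25 = -414969/25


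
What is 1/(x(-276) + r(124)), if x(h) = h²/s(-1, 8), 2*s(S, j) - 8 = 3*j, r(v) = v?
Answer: 1/4885 ≈ 0.00020471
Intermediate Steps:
s(S, j) = 4 + 3*j/2 (s(S, j) = 4 + (3*j)/2 = 4 + 3*j/2)
x(h) = h²/16 (x(h) = h²/(4 + (3/2)*8) = h²/(4 + 12) = h²/16)
1/(x(-276) + r(124)) = 1/((1/16)*(-276)² + 124) = 1/((1/16)*76176 + 124) = 1/(4761 + 124) = 1/4885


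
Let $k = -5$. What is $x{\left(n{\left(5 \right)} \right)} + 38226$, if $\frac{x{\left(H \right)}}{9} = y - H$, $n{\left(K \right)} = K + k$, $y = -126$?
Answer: $37092$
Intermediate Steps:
$n{\left(K \right)} = -5 + K$ ($n{\left(K \right)} = K - 5 = -5 + K$)
$x{\left(H \right)} = -1134 - 9 H$ ($x{\left(H \right)} = 9 \left(-126 - H\right) = -1134 - 9 H$)
$x{\left(n{\left(5 \right)} \right)} + 38226 = \left(-1134 - 9 \left(-5 + 5\right)\right) + 38226 = \left(-1134 - 0\right) + 38226 = \left(-1134 + 0\right) + 38226 = -1134 + 38226 = 37092$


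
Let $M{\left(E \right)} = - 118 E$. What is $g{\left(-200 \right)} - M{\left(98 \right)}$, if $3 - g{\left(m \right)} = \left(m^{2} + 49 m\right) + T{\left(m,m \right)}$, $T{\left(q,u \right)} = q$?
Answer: $-18433$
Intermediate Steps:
$g{\left(m \right)} = 3 - m^{2} - 50 m$ ($g{\left(m \right)} = 3 - \left(\left(m^{2} + 49 m\right) + m\right) = 3 - \left(m^{2} + 50 m\right) = 3 - m^{2} - 50 m$)
$g{\left(-200 \right)} - M{\left(98 \right)} = \left(3 - \left(-200\right)^{2} - -10000\right) - \left(-118\right) 98 = \left(3 - 40000 + 10000\right) - -11564 = \left(3 - 40000 + 10000\right) + 11564 = -29997 + 11564 = -18433$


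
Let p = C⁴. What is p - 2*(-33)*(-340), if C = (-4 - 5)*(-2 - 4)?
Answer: 8480616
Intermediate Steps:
C = 54 (C = -9*(-6) = 54)
p = 8503056 (p = 54⁴ = 8503056)
p - 2*(-33)*(-340) = 8503056 - 2*(-33)*(-340) = 8503056 + 66*(-340) = 8503056 - 22440 = 8480616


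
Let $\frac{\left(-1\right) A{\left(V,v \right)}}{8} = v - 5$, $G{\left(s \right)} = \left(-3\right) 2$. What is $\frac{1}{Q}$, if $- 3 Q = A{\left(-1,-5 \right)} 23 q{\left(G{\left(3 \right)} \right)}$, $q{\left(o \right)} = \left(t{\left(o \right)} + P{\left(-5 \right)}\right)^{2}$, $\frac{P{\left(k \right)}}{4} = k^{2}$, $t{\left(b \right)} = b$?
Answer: $- \frac{3}{16258240} \approx -1.8452 \cdot 10^{-7}$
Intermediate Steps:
$P{\left(k \right)} = 4 k^{2}$
$G{\left(s \right)} = -6$
$A{\left(V,v \right)} = 40 - 8 v$ ($A{\left(V,v \right)} = - 8 \left(v - 5\right) = - 8 \left(-5 + v\right) = 40 - 8 v$)
$q{\left(o \right)} = \left(100 + o\right)^{2}$ ($q{\left(o \right)} = \left(o + 4 \left(-5\right)^{2}\right)^{2} = \left(o + 4 \cdot 25\right)^{2} = \left(o + 100\right)^{2} = \left(100 + o\right)^{2}$)
$Q = - \frac{16258240}{3}$ ($Q = - \frac{\left(40 - -40\right) 23 \left(100 - 6\right)^{2}}{3} = - \frac{\left(40 + 40\right) 23 \cdot 94^{2}}{3} = - \frac{80 \cdot 23 \cdot 8836}{3} = - \frac{1840 \cdot 8836}{3} = \left(- \frac{1}{3}\right) 16258240 = - \frac{16258240}{3} \approx -5.4194 \cdot 10^{6}$)
$\frac{1}{Q} = \frac{1}{- \frac{16258240}{3}} = - \frac{3}{16258240}$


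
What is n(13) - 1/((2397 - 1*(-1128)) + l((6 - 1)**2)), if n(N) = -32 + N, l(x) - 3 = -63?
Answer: -65836/3465 ≈ -19.000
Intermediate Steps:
l(x) = -60 (l(x) = 3 - 63 = -60)
n(13) - 1/((2397 - 1*(-1128)) + l((6 - 1)**2)) = (-32 + 13) - 1/((2397 - 1*(-1128)) - 60) = -19 - 1/((2397 + 1128) - 60) = -19 - 1/(3525 - 60) = -19 - 1/3465 = -65836/3465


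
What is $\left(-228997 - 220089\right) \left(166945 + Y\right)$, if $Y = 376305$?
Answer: $-243965969500$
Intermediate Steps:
$\left(-228997 - 220089\right) \left(166945 + Y\right) = \left(-228997 - 220089\right) \left(166945 + 376305\right) = \left(-449086\right) 543250 = -243965969500$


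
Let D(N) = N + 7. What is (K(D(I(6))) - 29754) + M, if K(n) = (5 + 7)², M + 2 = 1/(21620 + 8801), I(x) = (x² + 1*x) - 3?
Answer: -900826651/30421 ≈ -29612.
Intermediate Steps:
I(x) = -3 + x + x² (I(x) = (x² + x) - 3 = (x + x²) - 3 = -3 + x + x²)
D(N) = 7 + N
M = -60841/30421 (M = -2 + 1/(21620 + 8801) = -2 + 1/30421 = -60841/30421 ≈ -2.0000)
K(n) = 144 (K(n) = 12² = 144)
(K(D(I(6))) - 29754) + M = (144 - 29754) - 60841/30421 = -29610 - 60841/30421 = -900826651/30421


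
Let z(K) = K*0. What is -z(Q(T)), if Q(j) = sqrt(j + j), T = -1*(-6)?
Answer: 0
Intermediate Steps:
T = 6
Q(j) = sqrt(2)*sqrt(j) (Q(j) = sqrt(2*j) = sqrt(2)*sqrt(j))
z(K) = 0
-z(Q(T)) = -1*0 = 0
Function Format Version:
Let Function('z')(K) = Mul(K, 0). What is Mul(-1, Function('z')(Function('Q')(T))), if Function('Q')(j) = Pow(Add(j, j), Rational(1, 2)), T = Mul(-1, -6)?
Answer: 0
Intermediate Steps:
T = 6
Function('Q')(j) = Mul(Pow(2, Rational(1, 2)), Pow(j, Rational(1, 2))) (Function('Q')(j) = Pow(Mul(2, j), Rational(1, 2)) = Mul(Pow(2, Rational(1, 2)), Pow(j, Rational(1, 2))))
Function('z')(K) = 0
Mul(-1, Function('z')(Function('Q')(T))) = Mul(-1, 0) = 0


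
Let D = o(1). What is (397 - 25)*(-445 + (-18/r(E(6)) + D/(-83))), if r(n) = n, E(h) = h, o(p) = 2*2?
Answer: -13833936/83 ≈ -1.6667e+5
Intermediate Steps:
o(p) = 4
D = 4
(397 - 25)*(-445 + (-18/r(E(6)) + D/(-83))) = (397 - 25)*(-445 + (-18/6 + 4/(-83))) = 372*(-445 + (-18*⅙ + 4*(-1/83))) = 372*(-445 + (-3 - 4/83)) = 372*(-445 - 253/83) = 372*(-37188/83) = -13833936/83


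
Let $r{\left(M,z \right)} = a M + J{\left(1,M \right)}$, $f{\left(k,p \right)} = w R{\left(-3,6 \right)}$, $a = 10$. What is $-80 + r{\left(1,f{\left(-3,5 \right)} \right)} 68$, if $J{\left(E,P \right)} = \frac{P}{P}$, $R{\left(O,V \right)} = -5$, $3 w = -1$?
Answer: $668$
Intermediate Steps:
$w = - \frac{1}{3}$ ($w = \frac{1}{3} \left(-1\right) = - \frac{1}{3} \approx -0.33333$)
$f{\left(k,p \right)} = \frac{5}{3}$ ($f{\left(k,p \right)} = \left(- \frac{1}{3}\right) \left(-5\right) = \frac{5}{3}$)
$J{\left(E,P \right)} = 1$
$r{\left(M,z \right)} = 1 + 10 M$ ($r{\left(M,z \right)} = 10 M + 1 = 1 + 10 M$)
$-80 + r{\left(1,f{\left(-3,5 \right)} \right)} 68 = -80 + \left(1 + 10 \cdot 1\right) 68 = -80 + \left(1 + 10\right) 68 = -80 + 11 \cdot 68 = -80 + 748 = 668$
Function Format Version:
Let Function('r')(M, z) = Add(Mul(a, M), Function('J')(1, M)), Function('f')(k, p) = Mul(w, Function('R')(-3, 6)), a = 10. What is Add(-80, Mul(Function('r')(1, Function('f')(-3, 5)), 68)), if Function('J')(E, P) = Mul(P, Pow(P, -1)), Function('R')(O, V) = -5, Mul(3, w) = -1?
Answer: 668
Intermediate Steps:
w = Rational(-1, 3) (w = Mul(Rational(1, 3), -1) = Rational(-1, 3) ≈ -0.33333)
Function('f')(k, p) = Rational(5, 3) (Function('f')(k, p) = Mul(Rational(-1, 3), -5) = Rational(5, 3))
Function('J')(E, P) = 1
Function('r')(M, z) = Add(1, Mul(10, M)) (Function('r')(M, z) = Add(Mul(10, M), 1) = Add(1, Mul(10, M)))
Add(-80, Mul(Function('r')(1, Function('f')(-3, 5)), 68)) = Add(-80, Mul(Add(1, Mul(10, 1)), 68)) = Add(-80, Mul(Add(1, 10), 68)) = Add(-80, Mul(11, 68)) = Add(-80, 748) = 668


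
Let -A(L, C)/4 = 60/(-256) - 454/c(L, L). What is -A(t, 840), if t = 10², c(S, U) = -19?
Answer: 28771/304 ≈ 94.641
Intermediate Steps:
t = 100
A(L, C) = -28771/304 (A(L, C) = -4*(60/(-256) - 454/(-19)) = -4*(60*(-1/256) - 454*(-1/19)) = -4*(-15/64 + 454/19) = -4*28771/1216 = -28771/304)
-A(t, 840) = -1*(-28771/304) = 28771/304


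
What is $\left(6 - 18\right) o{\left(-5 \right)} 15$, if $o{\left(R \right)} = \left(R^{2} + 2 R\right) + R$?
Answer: $-1800$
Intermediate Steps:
$o{\left(R \right)} = R^{2} + 3 R$
$\left(6 - 18\right) o{\left(-5 \right)} 15 = \left(6 - 18\right) \left(- 5 \left(3 - 5\right)\right) 15 = \left(6 - 18\right) \left(\left(-5\right) \left(-2\right)\right) 15 = \left(-12\right) 10 \cdot 15 = \left(-120\right) 15 = -1800$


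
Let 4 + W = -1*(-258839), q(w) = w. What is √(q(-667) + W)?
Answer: 2*√64542 ≈ 508.10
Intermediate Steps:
W = 258835 (W = -4 - 1*(-258839) = -4 + 258839 = 258835)
√(q(-667) + W) = √(-667 + 258835) = √258168 = 2*√64542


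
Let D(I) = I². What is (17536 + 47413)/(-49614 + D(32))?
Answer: -64949/48590 ≈ -1.3367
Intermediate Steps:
(17536 + 47413)/(-49614 + D(32)) = (17536 + 47413)/(-49614 + 32²) = 64949/(-49614 + 1024) = 64949/(-48590) = 64949*(-1/48590) = -64949/48590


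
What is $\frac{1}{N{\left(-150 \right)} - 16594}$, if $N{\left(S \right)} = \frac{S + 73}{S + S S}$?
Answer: $- \frac{22350}{370875977} \approx -6.0263 \cdot 10^{-5}$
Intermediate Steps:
$N{\left(S \right)} = \frac{73 + S}{S + S^{2}}$
$\frac{1}{N{\left(-150 \right)} - 16594} = \frac{1}{\frac{73 - 150}{\left(-150\right) \left(1 - 150\right)} - 16594} = \frac{1}{\left(- \frac{1}{150}\right) \frac{1}{-149} \left(-77\right) - 16594} = \frac{1}{\left(- \frac{1}{150}\right) \left(- \frac{1}{149}\right) \left(-77\right) - 16594} = \frac{1}{- \frac{77}{22350} - 16594} = \frac{1}{- \frac{370875977}{22350}} = - \frac{22350}{370875977}$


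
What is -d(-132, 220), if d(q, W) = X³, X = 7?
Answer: -343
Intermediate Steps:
d(q, W) = 343 (d(q, W) = 7³ = 343)
-d(-132, 220) = -1*343 = -343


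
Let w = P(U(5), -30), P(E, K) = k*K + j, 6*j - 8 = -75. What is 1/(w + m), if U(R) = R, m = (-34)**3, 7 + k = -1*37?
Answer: -6/227971 ≈ -2.6319e-5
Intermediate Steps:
k = -44 (k = -7 - 1*37 = -7 - 37 = -44)
m = -39304
j = -67/6 (j = 4/3 + (1/6)*(-75) = 4/3 - 25/2 = -67/6 ≈ -11.167)
P(E, K) = -67/6 - 44*K (P(E, K) = -44*K - 67/6 = -67/6 - 44*K)
w = 7853/6 (w = -67/6 - 44*(-30) = -67/6 + 1320 = 7853/6 ≈ 1308.8)
1/(w + m) = 1/(7853/6 - 39304) = 1/(-227971/6) = -6/227971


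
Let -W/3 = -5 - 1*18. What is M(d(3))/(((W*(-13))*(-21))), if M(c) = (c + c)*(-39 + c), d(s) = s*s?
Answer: -60/2093 ≈ -0.028667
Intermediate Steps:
d(s) = s²
M(c) = 2*c*(-39 + c) (M(c) = (2*c)*(-39 + c) = 2*c*(-39 + c))
W = 69 (W = -3*(-5 - 1*18) = -3*(-5 - 18) = -3*(-23) = 69)
M(d(3))/(((W*(-13))*(-21))) = (2*3²*(-39 + 3²))/(((69*(-13))*(-21))) = (2*9*(-39 + 9))/((-897*(-21))) = (2*9*(-30))/18837 = -540*1/18837 = -60/2093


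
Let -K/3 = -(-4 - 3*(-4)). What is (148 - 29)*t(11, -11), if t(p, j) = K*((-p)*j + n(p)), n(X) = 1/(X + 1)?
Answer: 345814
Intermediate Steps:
n(X) = 1/(1 + X)
K = 24 (K = -(-3)*(-4 - 3*(-4)) = -(-3)*(-4 + 12) = -(-3)*8 = -3*(-8) = 24)
t(p, j) = 24/(1 + p) - 24*j*p (t(p, j) = 24*((-p)*j + 1/(1 + p)) = 24*(-j*p + 1/(1 + p)) = 24*(1/(1 + p) - j*p) = 24/(1 + p) - 24*j*p)
(148 - 29)*t(11, -11) = (148 - 29)*(24*(1 - 1*(-11)*11*(1 + 11))/(1 + 11)) = 119*(24*(1 - 1*(-11)*11*12)/12) = 119*(24*(1/12)*(1 + 1452)) = 119*(24*(1/12)*1453) = 119*2906 = 345814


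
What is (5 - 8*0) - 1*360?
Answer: -355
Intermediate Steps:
(5 - 8*0) - 1*360 = (5 + 0) - 360 = 5 - 360 = -355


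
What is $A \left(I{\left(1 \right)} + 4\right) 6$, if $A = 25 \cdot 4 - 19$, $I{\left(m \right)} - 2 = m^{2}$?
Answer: $3402$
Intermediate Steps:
$I{\left(m \right)} = 2 + m^{2}$
$A = 81$ ($A = 100 - 19 = 81$)
$A \left(I{\left(1 \right)} + 4\right) 6 = 81 \left(\left(2 + 1^{2}\right) + 4\right) 6 = 81 \left(\left(2 + 1\right) + 4\right) 6 = 81 \left(3 + 4\right) 6 = 81 \cdot 7 \cdot 6 = 81 \cdot 42 = 3402$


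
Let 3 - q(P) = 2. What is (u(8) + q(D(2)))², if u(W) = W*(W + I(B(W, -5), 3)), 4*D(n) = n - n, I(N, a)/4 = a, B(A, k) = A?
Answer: 25921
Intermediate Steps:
I(N, a) = 4*a
D(n) = 0 (D(n) = (n - n)/4 = (¼)*0 = 0)
q(P) = 1 (q(P) = 3 - 1*2 = 3 - 2 = 1)
u(W) = W*(12 + W) (u(W) = W*(W + 4*3) = W*(W + 12) = W*(12 + W))
(u(8) + q(D(2)))² = (8*(12 + 8) + 1)² = (8*20 + 1)² = (160 + 1)² = 161² = 25921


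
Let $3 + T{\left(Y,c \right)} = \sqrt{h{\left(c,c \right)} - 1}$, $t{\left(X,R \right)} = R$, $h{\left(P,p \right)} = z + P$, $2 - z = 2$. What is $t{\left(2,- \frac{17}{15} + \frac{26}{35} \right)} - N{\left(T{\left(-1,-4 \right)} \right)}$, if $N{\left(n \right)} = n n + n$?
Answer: $- \frac{146}{105} + 5 i \sqrt{5} \approx -1.3905 + 11.18 i$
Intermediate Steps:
$z = 0$ ($z = 2 - 2 = 0$)
$h{\left(P,p \right)} = P$ ($h{\left(P,p \right)} = 0 + P = P$)
$T{\left(Y,c \right)} = -3 + \sqrt{-1 + c}$ ($T{\left(Y,c \right)} = -3 + \sqrt{c - 1} = -3 + \sqrt{-1 + c}$)
$N{\left(n \right)} = n + n^{2}$ ($N{\left(n \right)} = n^{2} + n = n + n^{2}$)
$t{\left(2,- \frac{17}{15} + \frac{26}{35} \right)} - N{\left(T{\left(-1,-4 \right)} \right)} = \left(- \frac{17}{15} + \frac{26}{35}\right) - \left(-3 + \sqrt{-1 - 4}\right) \left(1 - \left(3 - \sqrt{-1 - 4}\right)\right) = \left(\left(-17\right) \frac{1}{15} + 26 \cdot \frac{1}{35}\right) - \left(-3 + \sqrt{-5}\right) \left(1 - \left(3 - \sqrt{-5}\right)\right) = \left(- \frac{17}{15} + \frac{26}{35}\right) - \left(-3 + i \sqrt{5}\right) \left(1 - \left(3 - i \sqrt{5}\right)\right) = - \frac{41}{105} - \left(-3 + i \sqrt{5}\right) \left(-2 + i \sqrt{5}\right)$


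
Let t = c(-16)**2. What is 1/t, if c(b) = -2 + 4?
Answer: 1/4 ≈ 0.25000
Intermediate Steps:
c(b) = 2
t = 4 (t = 2**2 = 4)
1/t = 1/4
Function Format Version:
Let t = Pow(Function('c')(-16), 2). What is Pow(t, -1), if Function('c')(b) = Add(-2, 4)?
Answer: Rational(1, 4) ≈ 0.25000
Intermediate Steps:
Function('c')(b) = 2
t = 4 (t = Pow(2, 2) = 4)
Pow(t, -1) = Pow(4, -1) = Rational(1, 4)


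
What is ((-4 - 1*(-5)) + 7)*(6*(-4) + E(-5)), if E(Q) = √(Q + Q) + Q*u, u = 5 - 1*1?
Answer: -352 + 8*I*√10 ≈ -352.0 + 25.298*I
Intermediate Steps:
u = 4 (u = 5 - 1 = 4)
E(Q) = 4*Q + √2*√Q (E(Q) = √(Q + Q) + Q*4 = √(2*Q) + 4*Q = √2*√Q + 4*Q = 4*Q + √2*√Q)
((-4 - 1*(-5)) + 7)*(6*(-4) + E(-5)) = ((-4 - 1*(-5)) + 7)*(6*(-4) + (4*(-5) + √2*√(-5))) = ((-4 + 5) + 7)*(-24 + (-20 + √2*(I*√5))) = (1 + 7)*(-24 + (-20 + I*√10)) = 8*(-44 + I*√10) = -352 + 8*I*√10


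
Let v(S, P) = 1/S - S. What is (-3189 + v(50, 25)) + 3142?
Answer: -4849/50 ≈ -96.980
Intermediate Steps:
(-3189 + v(50, 25)) + 3142 = (-3189 + (1/50 - 1*50)) + 3142 = (-3189 + (1/50 - 50)) + 3142 = (-3189 - 2499/50) + 3142 = -161949/50 + 3142 = -4849/50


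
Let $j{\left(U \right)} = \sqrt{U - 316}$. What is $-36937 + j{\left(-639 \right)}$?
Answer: $-36937 + i \sqrt{955} \approx -36937.0 + 30.903 i$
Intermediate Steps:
$j{\left(U \right)} = \sqrt{-316 + U}$
$-36937 + j{\left(-639 \right)} = -36937 + \sqrt{-316 - 639} = -36937 + \sqrt{-955} = -36937 + i \sqrt{955}$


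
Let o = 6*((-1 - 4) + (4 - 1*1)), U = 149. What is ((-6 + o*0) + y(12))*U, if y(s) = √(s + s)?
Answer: -894 + 298*√6 ≈ -164.05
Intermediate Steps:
o = -12 (o = 6*(-5 + (4 - 1)) = 6*(-5 + 3) = 6*(-2) = -12)
y(s) = √2*√s (y(s) = √(2*s) = √2*√s)
((-6 + o*0) + y(12))*U = ((-6 - 12*0) + √2*√12)*149 = ((-6 + 0) + √2*(2*√3))*149 = (-6 + 2*√6)*149 = -894 + 298*√6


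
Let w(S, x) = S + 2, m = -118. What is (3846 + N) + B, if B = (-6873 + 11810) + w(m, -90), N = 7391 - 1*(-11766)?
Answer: 27824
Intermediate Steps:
w(S, x) = 2 + S
N = 19157 (N = 7391 + 11766 = 19157)
B = 4821 (B = (-6873 + 11810) + (2 - 118) = 4937 - 116 = 4821)
(3846 + N) + B = (3846 + 19157) + 4821 = 23003 + 4821 = 27824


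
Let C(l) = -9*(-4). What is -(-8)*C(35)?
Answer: 288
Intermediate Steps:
C(l) = 36
-(-8)*C(35) = -(-8)*36 = -1*(-288) = 288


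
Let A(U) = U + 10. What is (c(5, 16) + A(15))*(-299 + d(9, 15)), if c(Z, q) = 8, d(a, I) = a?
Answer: -9570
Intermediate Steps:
A(U) = 10 + U
(c(5, 16) + A(15))*(-299 + d(9, 15)) = (8 + (10 + 15))*(-299 + 9) = (8 + 25)*(-290) = 33*(-290) = -9570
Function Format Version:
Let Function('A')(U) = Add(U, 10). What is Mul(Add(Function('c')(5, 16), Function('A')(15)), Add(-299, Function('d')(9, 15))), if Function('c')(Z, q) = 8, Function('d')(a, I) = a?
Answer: -9570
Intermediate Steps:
Function('A')(U) = Add(10, U)
Mul(Add(Function('c')(5, 16), Function('A')(15)), Add(-299, Function('d')(9, 15))) = Mul(Add(8, Add(10, 15)), Add(-299, 9)) = Mul(Add(8, 25), -290) = Mul(33, -290) = -9570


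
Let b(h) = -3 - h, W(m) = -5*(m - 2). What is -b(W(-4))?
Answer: 33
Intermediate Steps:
W(m) = 10 - 5*m (W(m) = -5*(-2 + m) = 10 - 5*m)
-b(W(-4)) = -(-3 - (10 - 5*(-4))) = -(-3 - (10 + 20)) = -(-3 - 1*30) = -(-3 - 30) = -1*(-33) = 33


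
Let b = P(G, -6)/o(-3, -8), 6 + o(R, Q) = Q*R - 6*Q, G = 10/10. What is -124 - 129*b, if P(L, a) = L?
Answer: -2771/22 ≈ -125.95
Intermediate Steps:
G = 1 (G = 10*(1/10) = 1)
o(R, Q) = -6 - 6*Q + Q*R (o(R, Q) = -6 + (Q*R - 6*Q) = -6 + (-6*Q + Q*R) = -6 - 6*Q + Q*R)
b = 1/66 (b = 1/(-6 - 6*(-8) - 8*(-3)) = 1/(-6 + 48 + 24) = 1/66 ≈ 0.015152)
-124 - 129*b = -124 - 129*1/66 = -124 - 43/22 = -2771/22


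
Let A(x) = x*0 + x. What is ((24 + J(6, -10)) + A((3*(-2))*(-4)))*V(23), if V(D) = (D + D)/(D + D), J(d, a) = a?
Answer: 38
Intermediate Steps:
V(D) = 1 (V(D) = (2*D)/((2*D)) = (2*D)*(1/(2*D)) = 1)
A(x) = x (A(x) = 0 + x = x)
((24 + J(6, -10)) + A((3*(-2))*(-4)))*V(23) = ((24 - 10) + (3*(-2))*(-4))*1 = (14 - 6*(-4))*1 = (14 + 24)*1 = 38*1 = 38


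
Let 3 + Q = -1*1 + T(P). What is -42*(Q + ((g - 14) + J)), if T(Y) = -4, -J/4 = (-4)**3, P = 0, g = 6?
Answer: -10080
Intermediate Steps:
J = 256 (J = -4*(-4)**3 = -4*(-64) = 256)
Q = -8 (Q = -3 + (-1*1 - 4) = -3 + (-1 - 4) = -3 - 5 = -8)
-42*(Q + ((g - 14) + J)) = -42*(-8 + ((6 - 14) + 256)) = -42*(-8 + (-8 + 256)) = -42*(-8 + 248) = -42*240 = -10080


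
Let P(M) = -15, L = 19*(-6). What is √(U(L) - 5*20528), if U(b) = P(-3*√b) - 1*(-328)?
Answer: I*√102327 ≈ 319.89*I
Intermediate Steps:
L = -114
U(b) = 313 (U(b) = -15 - 1*(-328) = -15 + 328 = 313)
√(U(L) - 5*20528) = √(313 - 5*20528) = √(313 - 102640) = √(-102327) = I*√102327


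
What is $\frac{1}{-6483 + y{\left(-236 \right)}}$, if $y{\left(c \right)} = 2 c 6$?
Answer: $- \frac{1}{9315} \approx -0.00010735$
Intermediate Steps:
$y{\left(c \right)} = 12 c$
$\frac{1}{-6483 + y{\left(-236 \right)}} = \frac{1}{-6483 + 12 \left(-236\right)} = \frac{1}{-6483 - 2832} = \frac{1}{-9315} = - \frac{1}{9315}$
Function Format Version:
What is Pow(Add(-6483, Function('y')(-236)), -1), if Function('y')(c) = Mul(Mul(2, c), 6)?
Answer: Rational(-1, 9315) ≈ -0.00010735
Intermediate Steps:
Function('y')(c) = Mul(12, c)
Pow(Add(-6483, Function('y')(-236)), -1) = Pow(Add(-6483, Mul(12, -236)), -1) = Pow(Add(-6483, -2832), -1) = Pow(-9315, -1) = Rational(-1, 9315)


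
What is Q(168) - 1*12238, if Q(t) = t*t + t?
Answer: 16154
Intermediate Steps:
Q(t) = t + t² (Q(t) = t² + t = t + t²)
Q(168) - 1*12238 = 168*(1 + 168) - 1*12238 = 168*169 - 12238 = 28392 - 12238 = 16154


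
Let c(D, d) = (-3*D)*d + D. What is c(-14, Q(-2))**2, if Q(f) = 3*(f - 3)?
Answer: 414736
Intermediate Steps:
Q(f) = -9 + 3*f (Q(f) = 3*(-3 + f) = -9 + 3*f)
c(D, d) = D - 3*D*d (c(D, d) = -3*D*d + D = D - 3*D*d)
c(-14, Q(-2))**2 = (-14*(1 - 3*(-9 + 3*(-2))))**2 = (-14*(1 - 3*(-9 - 6)))**2 = (-14*(1 - 3*(-15)))**2 = (-14*(1 + 45))**2 = (-14*46)**2 = (-644)**2 = 414736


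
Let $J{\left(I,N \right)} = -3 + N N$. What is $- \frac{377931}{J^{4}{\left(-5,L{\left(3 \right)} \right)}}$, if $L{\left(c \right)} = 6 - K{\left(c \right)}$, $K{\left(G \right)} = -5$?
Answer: $- \frac{377931}{193877776} \approx -0.0019493$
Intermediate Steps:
$L{\left(c \right)} = 11$ ($L{\left(c \right)} = 6 - -5 = 6 + 5 = 11$)
$J{\left(I,N \right)} = -3 + N^{2}$
$- \frac{377931}{J^{4}{\left(-5,L{\left(3 \right)} \right)}} = - \frac{377931}{\left(-3 + 11^{2}\right)^{4}} = - \frac{377931}{\left(-3 + 121\right)^{4}} = - \frac{377931}{118^{4}} = - \frac{377931}{193877776}$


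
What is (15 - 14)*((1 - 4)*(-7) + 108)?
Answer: 129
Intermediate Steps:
(15 - 14)*((1 - 4)*(-7) + 108) = 1*(-3*(-7) + 108) = 1*(21 + 108) = 1*129 = 129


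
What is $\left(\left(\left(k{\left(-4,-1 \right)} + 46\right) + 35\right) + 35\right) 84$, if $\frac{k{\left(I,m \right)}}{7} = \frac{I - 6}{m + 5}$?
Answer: $8274$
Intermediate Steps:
$k{\left(I,m \right)} = \frac{7 \left(-6 + I\right)}{5 + m}$ ($k{\left(I,m \right)} = 7 \frac{I - 6}{m + 5} = 7 \frac{-6 + I}{5 + m} = \frac{7 \left(-6 + I\right)}{5 + m}$)
$\left(\left(\left(k{\left(-4,-1 \right)} + 46\right) + 35\right) + 35\right) 84 = \left(\left(\left(\frac{7 \left(-6 - 4\right)}{5 - 1} + 46\right) + 35\right) + 35\right) 84 = \left(\left(\left(7 \cdot \frac{1}{4} \left(-10\right) + 46\right) + 35\right) + 35\right) 84 = \left(\left(\left(- \frac{35}{2} + 46\right) + 35\right) + 35\right) 84 = \left(\left(\frac{57}{2} + 35\right) + 35\right) 84 = \left(\frac{127}{2} + 35\right) 84 = \frac{197}{2} \cdot 84 = 8274$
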